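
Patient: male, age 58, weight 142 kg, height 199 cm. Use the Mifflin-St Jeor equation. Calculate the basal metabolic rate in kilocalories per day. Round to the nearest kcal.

2379 kilocalories per day

Mifflin-St Jeor (male): BMR = 10(142) + 6.25(199) − 5(58) + 5 = 1420 + 1243.75 − 290 + 5 = 2378.75 kcal/day.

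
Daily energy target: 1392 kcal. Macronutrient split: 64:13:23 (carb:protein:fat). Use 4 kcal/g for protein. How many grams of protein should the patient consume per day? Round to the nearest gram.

45 g/day

Protein energy = 13% × 1392 = 180.96 kcal.
At 4 kcal/g: 180.96 ÷ 4 = 45.24 g.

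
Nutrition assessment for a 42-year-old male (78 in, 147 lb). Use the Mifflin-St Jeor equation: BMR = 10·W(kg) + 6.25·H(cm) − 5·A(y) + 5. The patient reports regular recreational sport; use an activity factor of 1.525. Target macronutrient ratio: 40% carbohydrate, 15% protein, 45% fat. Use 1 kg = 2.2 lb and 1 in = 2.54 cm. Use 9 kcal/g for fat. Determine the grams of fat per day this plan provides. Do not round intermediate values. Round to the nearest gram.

130 g/day

Convert to metric: weight = 147 ÷ 2.2 = 66.8182 kg; height = 78 × 2.54 = 198.12 cm.
Mifflin-St Jeor (male): BMR = 10(66.8182) + 6.25(198.12) − 5(42) + 5 = 668.1818 + 1238.25 − 210 + 5 = 1701.4318 kcal/day.
TEE = 1701.4318 × 1.525 = 2594.6835 kcal/day.
Fat energy = 45% × 2594.6835 = 1167.6076 kcal.
Fat = 1167.6076 ÷ 9 kcal/g = 129.7342 g.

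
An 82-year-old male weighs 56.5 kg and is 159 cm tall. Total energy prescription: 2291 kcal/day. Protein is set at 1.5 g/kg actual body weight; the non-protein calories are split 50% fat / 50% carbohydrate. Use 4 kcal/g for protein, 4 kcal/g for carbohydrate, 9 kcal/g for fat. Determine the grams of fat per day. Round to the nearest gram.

108 g/day

Protein = 1.5 × 56.5 = 84.75 g → 84.75 × 4 = 339 kcal.
Non-protein calories = 2291 − 339 = 1952 kcal.
Fat: 50% × 1952 = 976 kcal; carbohydrate: 976 kcal.
Fat: 976 kcal ÷ 9 kcal/g = 108.4444 g.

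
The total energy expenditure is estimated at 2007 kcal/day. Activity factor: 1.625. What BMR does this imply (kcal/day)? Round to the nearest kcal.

BMR = TEE ÷ activity factor = 2007 ÷ 1.625 = 1235.0769 kcal/day.

1235 kcal/day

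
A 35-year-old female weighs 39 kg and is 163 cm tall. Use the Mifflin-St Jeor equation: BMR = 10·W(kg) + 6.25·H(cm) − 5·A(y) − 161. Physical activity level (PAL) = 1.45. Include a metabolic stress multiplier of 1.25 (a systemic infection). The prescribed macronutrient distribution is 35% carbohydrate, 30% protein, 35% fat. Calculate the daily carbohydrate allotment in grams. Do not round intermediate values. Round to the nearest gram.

Mifflin-St Jeor (female): BMR = 10(39) + 6.25(163) − 5(35) − 161 = 390 + 1018.75 − 175 − 161 = 1072.75 kcal/day.
TEE = 1072.75 × 1.45 = 1555.4875 kcal/day.
With stress factor 1.25: 1555.4875 × 1.25 = 1944.3594 kcal/day.
Carbohydrate energy = 35% × 1944.3594 = 680.5258 kcal.
Carbohydrate = 680.5258 ÷ 4 kcal/g = 170.1314 g.

170 g/day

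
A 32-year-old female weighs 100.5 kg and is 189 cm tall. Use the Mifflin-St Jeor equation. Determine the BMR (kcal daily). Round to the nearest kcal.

Mifflin-St Jeor (female): BMR = 10(100.5) + 6.25(189) − 5(32) − 161 = 1005 + 1181.25 − 160 − 161 = 1865.25 kcal/day.

1865 kcal daily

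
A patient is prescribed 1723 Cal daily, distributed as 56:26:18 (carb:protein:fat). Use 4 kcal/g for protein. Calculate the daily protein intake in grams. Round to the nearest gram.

Protein energy = 26% × 1723 = 447.98 kcal.
At 4 kcal/g: 447.98 ÷ 4 = 111.995 g.

112 g/day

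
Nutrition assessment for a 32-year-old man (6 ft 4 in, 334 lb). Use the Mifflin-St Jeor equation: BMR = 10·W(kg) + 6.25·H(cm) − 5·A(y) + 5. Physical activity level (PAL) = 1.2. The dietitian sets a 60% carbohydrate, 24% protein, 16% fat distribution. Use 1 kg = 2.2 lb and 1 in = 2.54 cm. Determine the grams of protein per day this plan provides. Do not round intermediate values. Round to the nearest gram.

Convert to metric: weight = 334 ÷ 2.2 = 151.8182 kg; height = (6×12 + 4) × 2.54 = 76 × 2.54 = 193.04 cm.
Mifflin-St Jeor (male): BMR = 10(151.8182) + 6.25(193.04) − 5(32) + 5 = 1518.1818 + 1206.5 − 160 + 5 = 2569.6818 kcal/day.
TEE = 2569.6818 × 1.2 = 3083.6182 kcal/day.
Protein energy = 24% × 3083.6182 = 740.0684 kcal.
Protein = 740.0684 ÷ 4 kcal/g = 185.0171 g.

185 g/day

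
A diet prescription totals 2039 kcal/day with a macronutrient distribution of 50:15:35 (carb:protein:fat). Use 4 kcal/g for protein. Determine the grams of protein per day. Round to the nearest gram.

Protein energy = 15% × 2039 = 305.85 kcal.
At 4 kcal/g: 305.85 ÷ 4 = 76.4625 g.

76 g/day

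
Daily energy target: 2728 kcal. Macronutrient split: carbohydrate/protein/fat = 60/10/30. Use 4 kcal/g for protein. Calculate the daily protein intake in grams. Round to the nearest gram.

Protein energy = 10% × 2728 = 272.8 kcal.
At 4 kcal/g: 272.8 ÷ 4 = 68.2 g.

68 g/day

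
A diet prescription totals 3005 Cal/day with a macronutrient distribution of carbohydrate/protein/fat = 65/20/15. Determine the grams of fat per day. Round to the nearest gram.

50 g/day

Fat energy = 15% × 3005 = 450.75 kcal.
At 9 kcal/g: 450.75 ÷ 9 = 50.0833 g.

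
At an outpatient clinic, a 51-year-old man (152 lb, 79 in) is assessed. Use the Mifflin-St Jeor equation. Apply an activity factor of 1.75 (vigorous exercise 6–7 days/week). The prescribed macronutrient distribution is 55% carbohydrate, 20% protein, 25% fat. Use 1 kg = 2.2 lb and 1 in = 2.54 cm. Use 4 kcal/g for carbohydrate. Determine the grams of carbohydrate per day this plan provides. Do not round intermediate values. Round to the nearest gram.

Convert to metric: weight = 152 ÷ 2.2 = 69.0909 kg; height = 79 × 2.54 = 200.66 cm.
Mifflin-St Jeor (male): BMR = 10(69.0909) + 6.25(200.66) − 5(51) + 5 = 690.9091 + 1254.125 − 255 + 5 = 1695.0341 kcal/day.
TEE = 1695.0341 × 1.75 = 2966.3097 kcal/day.
Carbohydrate energy = 55% × 2966.3097 = 1631.4703 kcal.
Carbohydrate = 1631.4703 ÷ 4 kcal/g = 407.8676 g.

408 g/day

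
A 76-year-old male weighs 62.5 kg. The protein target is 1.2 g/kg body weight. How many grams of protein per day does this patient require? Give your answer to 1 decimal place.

Protein = 1.2 g/kg × 62.5 kg = 75 g/day.

75.0 g/day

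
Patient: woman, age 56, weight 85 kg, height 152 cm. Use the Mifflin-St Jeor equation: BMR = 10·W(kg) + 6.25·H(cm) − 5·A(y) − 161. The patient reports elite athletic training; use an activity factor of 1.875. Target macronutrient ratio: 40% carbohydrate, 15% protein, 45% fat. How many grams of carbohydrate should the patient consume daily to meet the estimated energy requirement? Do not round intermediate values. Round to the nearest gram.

255 g/day

Mifflin-St Jeor (female): BMR = 10(85) + 6.25(152) − 5(56) − 161 = 850 + 950 − 280 − 161 = 1359 kcal/day.
TEE = 1359 × 1.875 = 2548.125 kcal/day.
Carbohydrate energy = 40% × 2548.125 = 1019.25 kcal.
Carbohydrate = 1019.25 ÷ 4 kcal/g = 254.8125 g.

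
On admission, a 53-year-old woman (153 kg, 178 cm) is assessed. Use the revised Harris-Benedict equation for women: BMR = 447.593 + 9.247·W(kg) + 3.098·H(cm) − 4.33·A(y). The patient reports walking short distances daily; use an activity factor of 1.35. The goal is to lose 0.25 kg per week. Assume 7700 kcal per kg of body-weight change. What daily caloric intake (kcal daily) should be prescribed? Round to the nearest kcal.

2674 kcal daily

Harris-Benedict: BMR = 447.593 + 9.247(153) + 3.098(178) − 4.33(53) = 2184.338 kcal/day.
TEE = 2184.338 × 1.35 = 2948.8563 kcal/day.
Required daily deficit = 0.25 × 7700 ÷ 7 = 275 kcal/day.
Target intake = 2948.8563 − 275 = 2673.8563 kcal/day.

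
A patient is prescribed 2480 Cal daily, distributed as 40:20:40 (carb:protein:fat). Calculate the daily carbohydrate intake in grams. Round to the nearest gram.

Carbohydrate energy = 40% × 2480 = 992 kcal.
At 4 kcal/g: 992 ÷ 4 = 248 g.

248 g/day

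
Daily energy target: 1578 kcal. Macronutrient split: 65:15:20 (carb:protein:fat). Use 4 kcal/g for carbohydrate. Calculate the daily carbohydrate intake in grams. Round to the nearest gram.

256 g/day

Carbohydrate energy = 65% × 1578 = 1025.7 kcal.
At 4 kcal/g: 1025.7 ÷ 4 = 256.425 g.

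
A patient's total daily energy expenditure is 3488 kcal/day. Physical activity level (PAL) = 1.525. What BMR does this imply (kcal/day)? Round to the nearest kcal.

2287 kcal/day

BMR = TEE ÷ activity factor = 3488 ÷ 1.525 = 2287.2131 kcal/day.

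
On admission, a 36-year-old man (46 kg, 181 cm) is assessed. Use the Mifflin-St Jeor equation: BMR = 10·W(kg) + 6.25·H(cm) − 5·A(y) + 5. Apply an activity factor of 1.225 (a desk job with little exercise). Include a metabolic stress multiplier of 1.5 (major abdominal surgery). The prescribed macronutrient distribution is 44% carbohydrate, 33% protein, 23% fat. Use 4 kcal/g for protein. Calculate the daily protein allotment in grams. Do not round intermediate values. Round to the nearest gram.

Mifflin-St Jeor (male): BMR = 10(46) + 6.25(181) − 5(36) + 5 = 460 + 1131.25 − 180 + 5 = 1416.25 kcal/day.
TEE = 1416.25 × 1.225 = 1734.9063 kcal/day.
With stress factor 1.5: 1734.9063 × 1.5 = 2602.3594 kcal/day.
Protein energy = 33% × 2602.3594 = 858.7786 kcal.
Protein = 858.7786 ÷ 4 kcal/g = 214.6946 g.

215 g/day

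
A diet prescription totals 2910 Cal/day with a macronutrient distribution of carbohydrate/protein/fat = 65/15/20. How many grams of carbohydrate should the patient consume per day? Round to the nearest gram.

473 g/day

Carbohydrate energy = 65% × 2910 = 1891.5 kcal.
At 4 kcal/g: 1891.5 ÷ 4 = 472.875 g.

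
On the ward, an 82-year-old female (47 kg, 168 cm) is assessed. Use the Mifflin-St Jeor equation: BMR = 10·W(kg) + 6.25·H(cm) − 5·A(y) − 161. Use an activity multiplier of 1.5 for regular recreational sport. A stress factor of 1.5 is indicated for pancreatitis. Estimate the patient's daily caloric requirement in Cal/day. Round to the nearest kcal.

2135 Cal/day

Mifflin-St Jeor (female): BMR = 10(47) + 6.25(168) − 5(82) − 161 = 470 + 1050 − 410 − 161 = 949 kcal/day.
TEE = BMR × activity factor = 949 × 1.5 = 1423.5 kcal/day.
Apply stress factor: 1423.5 × 1.5 = 2135.25 kcal/day.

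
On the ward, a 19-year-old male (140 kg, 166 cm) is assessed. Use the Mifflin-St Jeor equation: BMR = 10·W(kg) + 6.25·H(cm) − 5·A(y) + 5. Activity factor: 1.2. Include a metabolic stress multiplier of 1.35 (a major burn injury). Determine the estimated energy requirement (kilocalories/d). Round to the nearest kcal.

3803 kilocalories/d

Mifflin-St Jeor (male): BMR = 10(140) + 6.25(166) − 5(19) + 5 = 1400 + 1037.5 − 95 + 5 = 2347.5 kcal/day.
TEE = BMR × activity factor = 2347.5 × 1.2 = 2817 kcal/day.
Apply stress factor: 2817 × 1.35 = 3802.95 kcal/day.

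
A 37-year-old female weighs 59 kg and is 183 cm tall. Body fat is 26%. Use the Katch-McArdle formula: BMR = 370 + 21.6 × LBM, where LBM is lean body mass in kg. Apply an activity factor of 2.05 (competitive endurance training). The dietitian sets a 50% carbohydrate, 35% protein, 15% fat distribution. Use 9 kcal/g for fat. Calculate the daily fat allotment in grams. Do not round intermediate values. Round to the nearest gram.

45 g/day

LBM = 59 × (1 − 0.26) = 43.66 kg. Katch-McArdle: BMR = 370 + 21.6 × 43.66 = 1313.056 kcal/day.
TEE = 1313.056 × 2.05 = 2691.7648 kcal/day.
Fat energy = 15% × 2691.7648 = 403.7647 kcal.
Fat = 403.7647 ÷ 9 kcal/g = 44.8627 g.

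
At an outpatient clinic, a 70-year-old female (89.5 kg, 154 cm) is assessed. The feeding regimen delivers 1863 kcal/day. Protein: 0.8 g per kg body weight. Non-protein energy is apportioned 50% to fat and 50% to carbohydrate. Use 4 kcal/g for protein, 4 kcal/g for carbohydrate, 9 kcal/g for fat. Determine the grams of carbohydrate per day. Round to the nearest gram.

197 g/day

Protein = 0.8 × 89.5 = 71.6 g → 71.6 × 4 = 286.4 kcal.
Non-protein calories = 1863 − 286.4 = 1576.6 kcal.
Fat: 50% × 1576.6 = 788.3 kcal; carbohydrate: 788.3 kcal.
Carbohydrate: 788.3 kcal ÷ 4 kcal/g = 197.075 g.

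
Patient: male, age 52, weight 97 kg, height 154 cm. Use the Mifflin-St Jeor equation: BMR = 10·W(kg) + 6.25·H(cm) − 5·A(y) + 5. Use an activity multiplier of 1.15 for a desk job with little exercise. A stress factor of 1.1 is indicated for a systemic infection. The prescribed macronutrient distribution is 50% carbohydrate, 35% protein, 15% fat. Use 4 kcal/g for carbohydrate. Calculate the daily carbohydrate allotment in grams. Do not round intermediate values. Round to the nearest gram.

Mifflin-St Jeor (male): BMR = 10(97) + 6.25(154) − 5(52) + 5 = 970 + 962.5 − 260 + 5 = 1677.5 kcal/day.
TEE = 1677.5 × 1.15 = 1929.125 kcal/day.
With stress factor 1.1: 1929.125 × 1.1 = 2122.0375 kcal/day.
Carbohydrate energy = 50% × 2122.0375 = 1061.0188 kcal.
Carbohydrate = 1061.0188 ÷ 4 kcal/g = 265.2547 g.

265 g/day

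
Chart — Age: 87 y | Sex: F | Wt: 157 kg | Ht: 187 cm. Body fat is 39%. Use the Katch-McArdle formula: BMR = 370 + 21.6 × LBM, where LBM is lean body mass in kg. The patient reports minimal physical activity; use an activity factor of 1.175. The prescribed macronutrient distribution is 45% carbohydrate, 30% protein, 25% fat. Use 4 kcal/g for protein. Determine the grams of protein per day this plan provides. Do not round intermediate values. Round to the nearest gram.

LBM = 157 × (1 − 0.39) = 95.77 kg. Katch-McArdle: BMR = 370 + 21.6 × 95.77 = 2438.632 kcal/day.
TEE = 2438.632 × 1.175 = 2865.3926 kcal/day.
Protein energy = 30% × 2865.3926 = 859.6178 kcal.
Protein = 859.6178 ÷ 4 kcal/g = 214.9044 g.

215 g/day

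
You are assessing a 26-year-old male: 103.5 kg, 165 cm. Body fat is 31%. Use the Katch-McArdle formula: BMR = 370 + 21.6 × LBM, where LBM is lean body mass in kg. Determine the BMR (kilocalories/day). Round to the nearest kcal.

LBM = 103.5 × (1 − 0.31) = 71.415 kg. Katch-McArdle: BMR = 370 + 21.6 × 71.415 = 1912.564 kcal/day.

1913 kilocalories/day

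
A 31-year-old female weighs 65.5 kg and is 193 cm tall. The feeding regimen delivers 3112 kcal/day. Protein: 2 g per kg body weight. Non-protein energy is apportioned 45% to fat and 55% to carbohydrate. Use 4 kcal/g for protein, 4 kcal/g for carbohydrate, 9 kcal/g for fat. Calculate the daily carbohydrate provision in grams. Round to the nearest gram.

356 g/day

Protein = 2 × 65.5 = 131 g → 131 × 4 = 524 kcal.
Non-protein calories = 3112 − 524 = 2588 kcal.
Fat: 45% × 2588 = 1164.6 kcal; carbohydrate: 1423.4 kcal.
Carbohydrate: 1423.4 kcal ÷ 4 kcal/g = 355.85 g.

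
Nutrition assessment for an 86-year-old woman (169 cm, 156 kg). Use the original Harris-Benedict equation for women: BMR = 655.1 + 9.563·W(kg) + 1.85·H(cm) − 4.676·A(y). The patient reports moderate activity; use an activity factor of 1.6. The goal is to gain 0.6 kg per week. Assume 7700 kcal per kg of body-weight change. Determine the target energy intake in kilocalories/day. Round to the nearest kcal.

Harris-Benedict: BMR = 655.1 + 9.563(156) + 1.85(169) − 4.676(86) = 2057.442 kcal/day.
TEE = 2057.442 × 1.6 = 3291.9072 kcal/day.
Required daily surplus = 0.6 × 7700 ÷ 7 = 660 kcal/day.
Target intake = 3291.9072 + 660 = 3951.9072 kcal/day.

3952 kilocalories/day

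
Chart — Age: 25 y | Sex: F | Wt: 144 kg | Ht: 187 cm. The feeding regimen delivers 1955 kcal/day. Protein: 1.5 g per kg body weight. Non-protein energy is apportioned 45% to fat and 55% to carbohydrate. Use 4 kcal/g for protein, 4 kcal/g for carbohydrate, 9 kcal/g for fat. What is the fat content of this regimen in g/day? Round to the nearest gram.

Protein = 1.5 × 144 = 216 g → 216 × 4 = 864 kcal.
Non-protein calories = 1955 − 864 = 1091 kcal.
Fat: 45% × 1091 = 490.95 kcal; carbohydrate: 600.05 kcal.
Fat: 490.95 kcal ÷ 9 kcal/g = 54.55 g.

55 g/day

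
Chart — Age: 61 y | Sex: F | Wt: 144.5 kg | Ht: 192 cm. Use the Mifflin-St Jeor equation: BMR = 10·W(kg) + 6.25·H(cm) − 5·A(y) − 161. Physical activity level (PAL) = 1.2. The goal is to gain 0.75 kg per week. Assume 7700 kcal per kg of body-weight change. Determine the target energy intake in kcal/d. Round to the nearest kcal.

3440 kcal/d

Mifflin-St Jeor (female): BMR = 10(144.5) + 6.25(192) − 5(61) − 161 = 1445 + 1200 − 305 − 161 = 2179 kcal/day.
TEE = 2179 × 1.2 = 2614.8 kcal/day.
Required daily surplus = 0.75 × 7700 ÷ 7 = 825 kcal/day.
Target intake = 2614.8 + 825 = 3439.8 kcal/day.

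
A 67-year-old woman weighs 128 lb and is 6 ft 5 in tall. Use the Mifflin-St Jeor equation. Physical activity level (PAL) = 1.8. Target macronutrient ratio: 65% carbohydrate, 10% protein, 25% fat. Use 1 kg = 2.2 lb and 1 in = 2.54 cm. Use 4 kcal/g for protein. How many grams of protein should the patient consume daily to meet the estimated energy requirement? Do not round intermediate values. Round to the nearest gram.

59 g/day

Convert to metric: weight = 128 ÷ 2.2 = 58.1818 kg; height = (6×12 + 5) × 2.54 = 77 × 2.54 = 195.58 cm.
Mifflin-St Jeor (female): BMR = 10(58.1818) + 6.25(195.58) − 5(67) − 161 = 581.8182 + 1222.375 − 335 − 161 = 1308.1932 kcal/day.
TEE = 1308.1932 × 1.8 = 2354.7477 kcal/day.
Protein energy = 10% × 2354.7477 = 235.4748 kcal.
Protein = 235.4748 ÷ 4 kcal/g = 58.8687 g.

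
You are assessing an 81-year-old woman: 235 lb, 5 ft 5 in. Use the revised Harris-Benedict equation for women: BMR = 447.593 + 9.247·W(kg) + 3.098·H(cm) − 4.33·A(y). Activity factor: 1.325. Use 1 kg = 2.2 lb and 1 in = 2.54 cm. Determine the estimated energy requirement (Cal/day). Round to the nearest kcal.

2115 Cal/day

Convert to metric: weight = 235 ÷ 2.2 = 106.8182 kg; height = (5×12 + 5) × 2.54 = 65 × 2.54 = 165.1 cm.
Harris-Benedict: BMR = 447.593 + 9.247(106.8182) + 3.098(165.1) − 4.33(81) = 1596.0905 kcal/day.
TEE = BMR × activity factor = 1596.0905 × 1.325 = 2114.8199 kcal/day.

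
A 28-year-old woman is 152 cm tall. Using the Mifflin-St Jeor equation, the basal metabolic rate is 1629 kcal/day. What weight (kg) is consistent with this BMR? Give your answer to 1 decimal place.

98.0 kg

1629 = 10·W + 6.25(152) − 5(28) − 161
10·W = 1629 − 649 = 980, so W = 98 kg.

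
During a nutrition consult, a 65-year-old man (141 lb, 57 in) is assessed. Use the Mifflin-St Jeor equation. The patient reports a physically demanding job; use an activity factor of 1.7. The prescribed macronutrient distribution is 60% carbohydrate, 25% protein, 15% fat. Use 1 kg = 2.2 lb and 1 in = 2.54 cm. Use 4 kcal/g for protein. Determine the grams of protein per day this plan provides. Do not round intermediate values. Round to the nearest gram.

Convert to metric: weight = 141 ÷ 2.2 = 64.0909 kg; height = 57 × 2.54 = 144.78 cm.
Mifflin-St Jeor (male): BMR = 10(64.0909) + 6.25(144.78) − 5(65) + 5 = 640.9091 + 904.875 − 325 + 5 = 1225.7841 kcal/day.
TEE = 1225.7841 × 1.7 = 2083.833 kcal/day.
Protein energy = 25% × 2083.833 = 520.9582 kcal.
Protein = 520.9582 ÷ 4 kcal/g = 130.2396 g.

130 g/day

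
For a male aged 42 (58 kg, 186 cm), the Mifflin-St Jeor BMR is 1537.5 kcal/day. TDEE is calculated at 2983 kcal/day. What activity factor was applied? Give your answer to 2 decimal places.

1.94

Activity factor = TEE ÷ BMR = 2983 ÷ 1537.5 = 1.94.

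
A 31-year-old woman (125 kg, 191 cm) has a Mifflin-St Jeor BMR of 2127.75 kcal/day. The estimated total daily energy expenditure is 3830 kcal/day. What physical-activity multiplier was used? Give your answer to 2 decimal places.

1.80

Activity factor = TEE ÷ BMR = 3830 ÷ 2127.75 = 1.8.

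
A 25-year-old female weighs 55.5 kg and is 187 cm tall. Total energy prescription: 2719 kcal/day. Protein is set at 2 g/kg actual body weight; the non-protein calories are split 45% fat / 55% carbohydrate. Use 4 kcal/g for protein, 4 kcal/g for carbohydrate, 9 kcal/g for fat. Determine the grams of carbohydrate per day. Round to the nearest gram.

313 g/day

Protein = 2 × 55.5 = 111 g → 111 × 4 = 444 kcal.
Non-protein calories = 2719 − 444 = 2275 kcal.
Fat: 45% × 2275 = 1023.75 kcal; carbohydrate: 1251.25 kcal.
Carbohydrate: 1251.25 kcal ÷ 4 kcal/g = 312.8125 g.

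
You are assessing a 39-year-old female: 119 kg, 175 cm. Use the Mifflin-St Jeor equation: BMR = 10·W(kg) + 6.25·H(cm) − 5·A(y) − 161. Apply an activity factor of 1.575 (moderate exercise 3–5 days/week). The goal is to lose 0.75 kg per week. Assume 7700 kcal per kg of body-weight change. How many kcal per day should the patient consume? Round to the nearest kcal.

Mifflin-St Jeor (female): BMR = 10(119) + 6.25(175) − 5(39) − 161 = 1190 + 1093.75 − 195 − 161 = 1927.75 kcal/day.
TEE = 1927.75 × 1.575 = 3036.2063 kcal/day.
Required daily deficit = 0.75 × 7700 ÷ 7 = 825 kcal/day.
Target intake = 3036.2063 − 825 = 2211.2063 kcal/day.

2211 kcal per day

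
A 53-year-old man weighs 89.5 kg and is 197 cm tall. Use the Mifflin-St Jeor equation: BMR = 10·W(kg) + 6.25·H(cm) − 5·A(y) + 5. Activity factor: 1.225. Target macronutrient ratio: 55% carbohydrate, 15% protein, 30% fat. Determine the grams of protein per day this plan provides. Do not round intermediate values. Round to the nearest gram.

86 g/day

Mifflin-St Jeor (male): BMR = 10(89.5) + 6.25(197) − 5(53) + 5 = 895 + 1231.25 − 265 + 5 = 1866.25 kcal/day.
TEE = 1866.25 × 1.225 = 2286.1563 kcal/day.
Protein energy = 15% × 2286.1563 = 342.9234 kcal.
Protein = 342.9234 ÷ 4 kcal/g = 85.7309 g.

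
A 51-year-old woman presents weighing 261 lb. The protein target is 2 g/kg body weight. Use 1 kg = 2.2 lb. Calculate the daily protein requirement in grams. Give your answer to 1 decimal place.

237.3 g/day

Weight in kg = 261 ÷ 2.2 = 118.6364 kg.
Protein = 2 g/kg × 118.6364 kg = 237.2727 g/day.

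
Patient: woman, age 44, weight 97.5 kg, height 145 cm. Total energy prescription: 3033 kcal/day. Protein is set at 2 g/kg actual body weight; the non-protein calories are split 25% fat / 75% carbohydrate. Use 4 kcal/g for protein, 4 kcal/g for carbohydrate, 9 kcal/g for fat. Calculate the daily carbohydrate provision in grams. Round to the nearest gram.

Protein = 2 × 97.5 = 195 g → 195 × 4 = 780 kcal.
Non-protein calories = 3033 − 780 = 2253 kcal.
Fat: 25% × 2253 = 563.25 kcal; carbohydrate: 1689.75 kcal.
Carbohydrate: 1689.75 kcal ÷ 4 kcal/g = 422.4375 g.

422 g/day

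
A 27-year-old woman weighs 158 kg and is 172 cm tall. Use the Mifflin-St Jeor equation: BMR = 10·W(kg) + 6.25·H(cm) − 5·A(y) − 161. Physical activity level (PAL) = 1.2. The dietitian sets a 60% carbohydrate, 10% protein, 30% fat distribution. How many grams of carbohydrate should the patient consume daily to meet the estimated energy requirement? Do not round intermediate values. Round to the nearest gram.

425 g/day

Mifflin-St Jeor (female): BMR = 10(158) + 6.25(172) − 5(27) − 161 = 1580 + 1075 − 135 − 161 = 2359 kcal/day.
TEE = 2359 × 1.2 = 2830.8 kcal/day.
Carbohydrate energy = 60% × 2830.8 = 1698.48 kcal.
Carbohydrate = 1698.48 ÷ 4 kcal/g = 424.62 g.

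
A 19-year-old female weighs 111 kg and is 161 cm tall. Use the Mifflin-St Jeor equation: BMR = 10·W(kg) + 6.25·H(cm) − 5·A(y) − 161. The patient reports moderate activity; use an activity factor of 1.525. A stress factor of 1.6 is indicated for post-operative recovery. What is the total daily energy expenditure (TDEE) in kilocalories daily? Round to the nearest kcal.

4539 kilocalories daily

Mifflin-St Jeor (female): BMR = 10(111) + 6.25(161) − 5(19) − 161 = 1110 + 1006.25 − 95 − 161 = 1860.25 kcal/day.
TEE = BMR × activity factor = 1860.25 × 1.525 = 2836.8813 kcal/day.
Apply stress factor: 2836.8813 × 1.6 = 4539.01 kcal/day.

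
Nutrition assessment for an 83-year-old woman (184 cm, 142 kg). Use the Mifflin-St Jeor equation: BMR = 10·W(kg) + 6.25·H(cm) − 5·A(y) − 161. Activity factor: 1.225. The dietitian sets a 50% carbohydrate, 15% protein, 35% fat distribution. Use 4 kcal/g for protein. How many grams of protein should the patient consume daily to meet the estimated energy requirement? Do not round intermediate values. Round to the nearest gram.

92 g/day

Mifflin-St Jeor (female): BMR = 10(142) + 6.25(184) − 5(83) − 161 = 1420 + 1150 − 415 − 161 = 1994 kcal/day.
TEE = 1994 × 1.225 = 2442.65 kcal/day.
Protein energy = 15% × 2442.65 = 366.3975 kcal.
Protein = 366.3975 ÷ 4 kcal/g = 91.5994 g.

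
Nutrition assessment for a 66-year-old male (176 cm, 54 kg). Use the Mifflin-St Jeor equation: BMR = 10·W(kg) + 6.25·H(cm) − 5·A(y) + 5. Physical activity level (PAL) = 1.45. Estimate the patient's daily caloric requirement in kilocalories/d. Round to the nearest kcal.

1907 kilocalories/d

Mifflin-St Jeor (male): BMR = 10(54) + 6.25(176) − 5(66) + 5 = 540 + 1100 − 330 + 5 = 1315 kcal/day.
TEE = BMR × activity factor = 1315 × 1.45 = 1906.75 kcal/day.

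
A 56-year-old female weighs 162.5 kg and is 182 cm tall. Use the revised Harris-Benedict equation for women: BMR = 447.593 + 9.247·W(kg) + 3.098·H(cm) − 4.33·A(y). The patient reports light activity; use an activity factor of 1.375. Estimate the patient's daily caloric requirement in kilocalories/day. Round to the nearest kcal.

Harris-Benedict: BMR = 447.593 + 9.247(162.5) + 3.098(182) − 4.33(56) = 2271.5865 kcal/day.
TEE = BMR × activity factor = 2271.5865 × 1.375 = 3123.4314 kcal/day.

3123 kilocalories/day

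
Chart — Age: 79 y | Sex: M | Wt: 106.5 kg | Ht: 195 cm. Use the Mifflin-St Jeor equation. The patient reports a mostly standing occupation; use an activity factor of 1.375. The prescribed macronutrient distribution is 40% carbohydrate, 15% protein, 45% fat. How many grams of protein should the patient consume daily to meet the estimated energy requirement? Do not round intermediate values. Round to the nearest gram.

Mifflin-St Jeor (male): BMR = 10(106.5) + 6.25(195) − 5(79) + 5 = 1065 + 1218.75 − 395 + 5 = 1893.75 kcal/day.
TEE = 1893.75 × 1.375 = 2603.9063 kcal/day.
Protein energy = 15% × 2603.9063 = 390.5859 kcal.
Protein = 390.5859 ÷ 4 kcal/g = 97.6465 g.

98 g/day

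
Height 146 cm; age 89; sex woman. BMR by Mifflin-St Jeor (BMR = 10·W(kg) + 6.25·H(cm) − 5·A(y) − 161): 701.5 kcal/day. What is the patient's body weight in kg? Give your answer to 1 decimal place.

39.5 kg

701.5 = 10·W + 6.25(146) − 5(89) − 161
10·W = 701.5 − 306.5 = 395, so W = 39.5 kg.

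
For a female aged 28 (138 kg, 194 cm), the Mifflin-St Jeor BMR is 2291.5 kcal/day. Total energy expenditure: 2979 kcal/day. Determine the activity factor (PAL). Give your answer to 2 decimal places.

Activity factor = TEE ÷ BMR = 2979 ÷ 2291.5 = 1.3.

1.30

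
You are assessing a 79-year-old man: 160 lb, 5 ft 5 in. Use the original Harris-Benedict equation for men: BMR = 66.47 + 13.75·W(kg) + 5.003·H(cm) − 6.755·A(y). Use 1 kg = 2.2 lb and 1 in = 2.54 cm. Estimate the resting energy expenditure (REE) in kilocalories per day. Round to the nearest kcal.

Convert to metric: weight = 160 ÷ 2.2 = 72.7273 kg; height = (5×12 + 5) × 2.54 = 65 × 2.54 = 165.1 cm.
Harris-Benedict: BMR = 66.47 + 13.75(72.7273) + 5.003(165.1) − 6.755(79) = 1358.8203 kcal/day.

1359 kilocalories per day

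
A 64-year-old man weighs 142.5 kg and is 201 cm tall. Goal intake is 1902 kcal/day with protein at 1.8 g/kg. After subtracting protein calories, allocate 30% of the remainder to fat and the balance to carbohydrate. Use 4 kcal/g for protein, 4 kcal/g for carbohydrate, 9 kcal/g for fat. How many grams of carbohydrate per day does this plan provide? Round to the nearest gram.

153 g/day

Protein = 1.8 × 142.5 = 256.5 g → 256.5 × 4 = 1026 kcal.
Non-protein calories = 1902 − 1026 = 876 kcal.
Fat: 30% × 876 = 262.8 kcal; carbohydrate: 613.2 kcal.
Carbohydrate: 613.2 kcal ÷ 4 kcal/g = 153.3 g.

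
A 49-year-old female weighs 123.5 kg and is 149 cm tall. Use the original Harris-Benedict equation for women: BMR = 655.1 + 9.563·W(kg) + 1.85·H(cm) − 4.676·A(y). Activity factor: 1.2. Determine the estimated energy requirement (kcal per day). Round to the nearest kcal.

2259 kcal per day

Harris-Benedict: BMR = 655.1 + 9.563(123.5) + 1.85(149) − 4.676(49) = 1882.6565 kcal/day.
TEE = BMR × activity factor = 1882.6565 × 1.2 = 2259.1878 kcal/day.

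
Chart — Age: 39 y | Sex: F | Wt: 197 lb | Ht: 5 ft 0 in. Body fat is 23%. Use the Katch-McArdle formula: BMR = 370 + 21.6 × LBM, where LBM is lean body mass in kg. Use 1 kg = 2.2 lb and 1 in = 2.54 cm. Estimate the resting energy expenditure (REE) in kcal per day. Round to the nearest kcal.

Convert to metric: weight = 197 ÷ 2.2 = 89.5455 kg; height = (5×12 + 0) × 2.54 = 60 × 2.54 = 152.4 cm.
LBM = 89.5455 × (1 − 0.23) = 68.95 kg. Katch-McArdle: BMR = 370 + 21.6 × 68.95 = 1859.32 kcal/day.

1859 kcal per day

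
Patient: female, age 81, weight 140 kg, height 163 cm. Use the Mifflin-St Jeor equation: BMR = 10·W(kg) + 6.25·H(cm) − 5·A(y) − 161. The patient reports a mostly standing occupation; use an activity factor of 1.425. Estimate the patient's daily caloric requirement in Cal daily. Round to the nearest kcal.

Mifflin-St Jeor (female): BMR = 10(140) + 6.25(163) − 5(81) − 161 = 1400 + 1018.75 − 405 − 161 = 1852.75 kcal/day.
TEE = BMR × activity factor = 1852.75 × 1.425 = 2640.1688 kcal/day.

2640 Cal daily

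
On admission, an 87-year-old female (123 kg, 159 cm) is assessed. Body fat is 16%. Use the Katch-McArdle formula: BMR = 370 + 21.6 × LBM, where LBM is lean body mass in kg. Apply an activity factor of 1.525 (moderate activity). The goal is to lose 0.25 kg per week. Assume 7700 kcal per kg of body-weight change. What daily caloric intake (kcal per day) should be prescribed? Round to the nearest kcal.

3693 kcal per day

LBM = 123 × (1 − 0.16) = 103.32 kg. Katch-McArdle: BMR = 370 + 21.6 × 103.32 = 2601.712 kcal/day.
TEE = 2601.712 × 1.525 = 3967.6108 kcal/day.
Required daily deficit = 0.25 × 7700 ÷ 7 = 275 kcal/day.
Target intake = 3967.6108 − 275 = 3692.6108 kcal/day.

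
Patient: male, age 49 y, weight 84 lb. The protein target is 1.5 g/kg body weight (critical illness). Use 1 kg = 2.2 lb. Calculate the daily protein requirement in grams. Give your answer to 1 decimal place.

Weight in kg = 84 ÷ 2.2 = 38.1818 kg.
Protein = 1.5 g/kg × 38.1818 kg = 57.2727 g/day.

57.3 g/day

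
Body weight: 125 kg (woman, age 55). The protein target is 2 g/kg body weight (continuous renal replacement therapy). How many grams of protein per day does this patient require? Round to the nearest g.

Protein = 2 g/kg × 125 kg = 250 g/day.

250 g/day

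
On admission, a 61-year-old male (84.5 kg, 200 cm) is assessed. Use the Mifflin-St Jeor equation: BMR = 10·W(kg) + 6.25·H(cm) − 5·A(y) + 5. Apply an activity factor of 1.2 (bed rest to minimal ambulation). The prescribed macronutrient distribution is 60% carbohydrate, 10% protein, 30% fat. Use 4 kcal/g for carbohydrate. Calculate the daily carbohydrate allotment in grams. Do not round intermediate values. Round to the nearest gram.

323 g/day

Mifflin-St Jeor (male): BMR = 10(84.5) + 6.25(200) − 5(61) + 5 = 845 + 1250 − 305 + 5 = 1795 kcal/day.
TEE = 1795 × 1.2 = 2154 kcal/day.
Carbohydrate energy = 60% × 2154 = 1292.4 kcal.
Carbohydrate = 1292.4 ÷ 4 kcal/g = 323.1 g.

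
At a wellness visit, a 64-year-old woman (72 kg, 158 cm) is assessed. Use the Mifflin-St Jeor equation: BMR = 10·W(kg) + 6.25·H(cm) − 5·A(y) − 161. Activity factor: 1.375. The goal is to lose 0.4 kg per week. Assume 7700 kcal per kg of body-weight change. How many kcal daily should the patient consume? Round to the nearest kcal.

Mifflin-St Jeor (female): BMR = 10(72) + 6.25(158) − 5(64) − 161 = 720 + 987.5 − 320 − 161 = 1226.5 kcal/day.
TEE = 1226.5 × 1.375 = 1686.4375 kcal/day.
Required daily deficit = 0.4 × 7700 ÷ 7 = 440 kcal/day.
Target intake = 1686.4375 − 440 = 1246.4375 kcal/day.

1246 kcal daily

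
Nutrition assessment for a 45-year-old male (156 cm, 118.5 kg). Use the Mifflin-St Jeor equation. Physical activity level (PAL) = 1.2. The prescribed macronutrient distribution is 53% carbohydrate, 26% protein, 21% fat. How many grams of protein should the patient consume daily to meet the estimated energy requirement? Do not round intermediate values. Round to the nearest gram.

Mifflin-St Jeor (male): BMR = 10(118.5) + 6.25(156) − 5(45) + 5 = 1185 + 975 − 225 + 5 = 1940 kcal/day.
TEE = 1940 × 1.2 = 2328 kcal/day.
Protein energy = 26% × 2328 = 605.28 kcal.
Protein = 605.28 ÷ 4 kcal/g = 151.32 g.

151 g/day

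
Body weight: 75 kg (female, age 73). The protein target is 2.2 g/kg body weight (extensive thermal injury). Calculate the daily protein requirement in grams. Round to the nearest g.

165 g/day

Protein = 2.2 g/kg × 75 kg = 165 g/day.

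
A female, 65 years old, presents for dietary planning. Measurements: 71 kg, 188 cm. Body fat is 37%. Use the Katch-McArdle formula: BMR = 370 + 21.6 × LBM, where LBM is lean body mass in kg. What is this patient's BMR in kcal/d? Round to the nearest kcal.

1336 kcal/d

LBM = 71 × (1 − 0.37) = 44.73 kg. Katch-McArdle: BMR = 370 + 21.6 × 44.73 = 1336.168 kcal/day.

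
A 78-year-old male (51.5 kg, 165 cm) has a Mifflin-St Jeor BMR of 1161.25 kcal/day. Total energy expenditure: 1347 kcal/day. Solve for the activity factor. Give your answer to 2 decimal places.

Activity factor = TEE ÷ BMR = 1347 ÷ 1161.25 = 1.16.

1.16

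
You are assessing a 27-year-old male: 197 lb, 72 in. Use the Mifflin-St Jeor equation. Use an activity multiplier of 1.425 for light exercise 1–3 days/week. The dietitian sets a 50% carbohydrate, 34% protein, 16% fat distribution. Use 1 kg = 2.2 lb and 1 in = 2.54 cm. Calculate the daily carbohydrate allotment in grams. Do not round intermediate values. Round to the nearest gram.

Convert to metric: weight = 197 ÷ 2.2 = 89.5455 kg; height = 72 × 2.54 = 182.88 cm.
Mifflin-St Jeor (male): BMR = 10(89.5455) + 6.25(182.88) − 5(27) + 5 = 895.4545 + 1143 − 135 + 5 = 1908.4545 kcal/day.
TEE = 1908.4545 × 1.425 = 2719.5477 kcal/day.
Carbohydrate energy = 50% × 2719.5477 = 1359.7739 kcal.
Carbohydrate = 1359.7739 ÷ 4 kcal/g = 339.9435 g.

340 g/day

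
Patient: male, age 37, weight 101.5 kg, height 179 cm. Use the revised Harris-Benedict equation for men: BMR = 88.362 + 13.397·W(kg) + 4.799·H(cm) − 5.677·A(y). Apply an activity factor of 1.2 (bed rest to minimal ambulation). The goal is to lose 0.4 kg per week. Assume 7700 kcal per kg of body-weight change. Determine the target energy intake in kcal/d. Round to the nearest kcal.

Harris-Benedict: BMR = 88.362 + 13.397(101.5) + 4.799(179) − 5.677(37) = 2097.1295 kcal/day.
TEE = 2097.1295 × 1.2 = 2516.5554 kcal/day.
Required daily deficit = 0.4 × 7700 ÷ 7 = 440 kcal/day.
Target intake = 2516.5554 − 440 = 2076.5554 kcal/day.

2077 kcal/d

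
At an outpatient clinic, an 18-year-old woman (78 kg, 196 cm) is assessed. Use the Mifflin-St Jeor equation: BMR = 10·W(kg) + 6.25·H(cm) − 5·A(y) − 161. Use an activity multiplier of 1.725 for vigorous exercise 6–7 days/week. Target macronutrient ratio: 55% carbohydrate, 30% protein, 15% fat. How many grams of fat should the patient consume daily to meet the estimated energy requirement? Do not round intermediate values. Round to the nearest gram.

50 g/day

Mifflin-St Jeor (female): BMR = 10(78) + 6.25(196) − 5(18) − 161 = 780 + 1225 − 90 − 161 = 1754 kcal/day.
TEE = 1754 × 1.725 = 3025.65 kcal/day.
Fat energy = 15% × 3025.65 = 453.8475 kcal.
Fat = 453.8475 ÷ 9 kcal/g = 50.4275 g.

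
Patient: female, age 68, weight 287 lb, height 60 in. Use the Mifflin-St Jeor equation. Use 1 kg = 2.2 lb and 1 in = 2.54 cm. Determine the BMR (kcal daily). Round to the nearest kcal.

1756 kcal daily

Convert to metric: weight = 287 ÷ 2.2 = 130.4545 kg; height = 60 × 2.54 = 152.4 cm.
Mifflin-St Jeor (female): BMR = 10(130.4545) + 6.25(152.4) − 5(68) − 161 = 1304.5455 + 952.5 − 340 − 161 = 1756.0455 kcal/day.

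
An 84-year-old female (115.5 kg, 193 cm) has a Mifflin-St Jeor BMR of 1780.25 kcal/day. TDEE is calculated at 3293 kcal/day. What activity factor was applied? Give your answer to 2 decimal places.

Activity factor = TEE ÷ BMR = 3293 ÷ 1780.25 = 1.85.

1.85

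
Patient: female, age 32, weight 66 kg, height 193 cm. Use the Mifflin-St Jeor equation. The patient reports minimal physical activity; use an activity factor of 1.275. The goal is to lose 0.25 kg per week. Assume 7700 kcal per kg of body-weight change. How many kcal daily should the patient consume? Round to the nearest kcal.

Mifflin-St Jeor (female): BMR = 10(66) + 6.25(193) − 5(32) − 161 = 660 + 1206.25 − 160 − 161 = 1545.25 kcal/day.
TEE = 1545.25 × 1.275 = 1970.1938 kcal/day.
Required daily deficit = 0.25 × 7700 ÷ 7 = 275 kcal/day.
Target intake = 1970.1938 − 275 = 1695.1938 kcal/day.

1695 kcal daily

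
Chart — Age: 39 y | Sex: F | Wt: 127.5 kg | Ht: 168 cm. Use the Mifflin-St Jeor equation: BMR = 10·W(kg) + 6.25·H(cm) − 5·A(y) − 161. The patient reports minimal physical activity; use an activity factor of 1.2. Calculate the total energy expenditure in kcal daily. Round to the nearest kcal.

Mifflin-St Jeor (female): BMR = 10(127.5) + 6.25(168) − 5(39) − 161 = 1275 + 1050 − 195 − 161 = 1969 kcal/day.
TEE = BMR × activity factor = 1969 × 1.2 = 2362.8 kcal/day.

2363 kcal daily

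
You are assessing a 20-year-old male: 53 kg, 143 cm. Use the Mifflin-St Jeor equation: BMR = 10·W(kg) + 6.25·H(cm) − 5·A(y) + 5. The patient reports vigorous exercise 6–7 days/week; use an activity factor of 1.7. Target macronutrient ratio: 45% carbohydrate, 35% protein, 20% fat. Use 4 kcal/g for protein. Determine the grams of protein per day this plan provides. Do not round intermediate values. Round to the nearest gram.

Mifflin-St Jeor (male): BMR = 10(53) + 6.25(143) − 5(20) + 5 = 530 + 893.75 − 100 + 5 = 1328.75 kcal/day.
TEE = 1328.75 × 1.7 = 2258.875 kcal/day.
Protein energy = 35% × 2258.875 = 790.6063 kcal.
Protein = 790.6063 ÷ 4 kcal/g = 197.6516 g.

198 g/day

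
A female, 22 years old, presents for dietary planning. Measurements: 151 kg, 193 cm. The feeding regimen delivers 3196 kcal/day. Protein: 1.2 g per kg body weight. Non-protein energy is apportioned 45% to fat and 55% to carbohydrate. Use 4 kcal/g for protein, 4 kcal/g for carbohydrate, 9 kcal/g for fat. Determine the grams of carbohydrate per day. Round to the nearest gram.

340 g/day

Protein = 1.2 × 151 = 181.2 g → 181.2 × 4 = 724.8 kcal.
Non-protein calories = 3196 − 724.8 = 2471.2 kcal.
Fat: 45% × 2471.2 = 1112.04 kcal; carbohydrate: 1359.16 kcal.
Carbohydrate: 1359.16 kcal ÷ 4 kcal/g = 339.79 g.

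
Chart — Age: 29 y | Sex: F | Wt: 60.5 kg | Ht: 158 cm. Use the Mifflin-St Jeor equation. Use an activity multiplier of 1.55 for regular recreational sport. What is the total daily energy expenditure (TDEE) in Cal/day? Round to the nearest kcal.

Mifflin-St Jeor (female): BMR = 10(60.5) + 6.25(158) − 5(29) − 161 = 605 + 987.5 − 145 − 161 = 1286.5 kcal/day.
TEE = BMR × activity factor = 1286.5 × 1.55 = 1994.075 kcal/day.

1994 Cal/day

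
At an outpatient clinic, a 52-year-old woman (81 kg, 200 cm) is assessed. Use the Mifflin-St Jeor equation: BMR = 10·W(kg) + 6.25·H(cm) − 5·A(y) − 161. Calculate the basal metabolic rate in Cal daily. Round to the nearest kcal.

Mifflin-St Jeor (female): BMR = 10(81) + 6.25(200) − 5(52) − 161 = 810 + 1250 − 260 − 161 = 1639 kcal/day.

1639 Cal daily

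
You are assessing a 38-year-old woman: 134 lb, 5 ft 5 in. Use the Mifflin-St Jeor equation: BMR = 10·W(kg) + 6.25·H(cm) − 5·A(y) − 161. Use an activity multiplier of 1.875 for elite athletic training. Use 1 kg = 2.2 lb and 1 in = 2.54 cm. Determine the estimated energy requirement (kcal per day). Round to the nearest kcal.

2419 kcal per day

Convert to metric: weight = 134 ÷ 2.2 = 60.9091 kg; height = (5×12 + 5) × 2.54 = 65 × 2.54 = 165.1 cm.
Mifflin-St Jeor (female): BMR = 10(60.9091) + 6.25(165.1) − 5(38) − 161 = 609.0909 + 1031.875 − 190 − 161 = 1289.9659 kcal/day.
TEE = BMR × activity factor = 1289.9659 × 1.875 = 2418.6861 kcal/day.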